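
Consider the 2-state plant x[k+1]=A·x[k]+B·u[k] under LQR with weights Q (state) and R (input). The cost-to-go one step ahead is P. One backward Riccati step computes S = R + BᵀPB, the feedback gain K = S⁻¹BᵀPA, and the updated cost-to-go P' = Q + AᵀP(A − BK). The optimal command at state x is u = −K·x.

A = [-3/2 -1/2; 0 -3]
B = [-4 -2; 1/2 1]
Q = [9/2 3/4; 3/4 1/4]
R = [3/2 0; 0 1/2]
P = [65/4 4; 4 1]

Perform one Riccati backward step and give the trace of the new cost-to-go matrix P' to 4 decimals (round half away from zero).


BᵀP = [-63.0000 -15.5000; -28.5000 -7.0000]
S = R + BᵀPB = [3/2 0; 0 1/2] + [244.2500 110.5000; 110.5000 50.0000] = [245.7500 110.5000; 110.5000 50.5000]
BᵀPA = [94.5000 78.0000; 42.7500 35.2500]
K = S⁻¹·BᵀPA = [0.2417 0.2192; 0.3176 0.2183]
A−BK = [0.1021 0.8136; -0.4385 -3.3279]
AᵀP(A−BK) = [0.1416 0.1371; 0.1371 0.2668]
P' = Q + AᵀP(A−BK) = [4.6416 0.8871; 0.8871 0.5168]
tr(P') = 5.1584

5.1584


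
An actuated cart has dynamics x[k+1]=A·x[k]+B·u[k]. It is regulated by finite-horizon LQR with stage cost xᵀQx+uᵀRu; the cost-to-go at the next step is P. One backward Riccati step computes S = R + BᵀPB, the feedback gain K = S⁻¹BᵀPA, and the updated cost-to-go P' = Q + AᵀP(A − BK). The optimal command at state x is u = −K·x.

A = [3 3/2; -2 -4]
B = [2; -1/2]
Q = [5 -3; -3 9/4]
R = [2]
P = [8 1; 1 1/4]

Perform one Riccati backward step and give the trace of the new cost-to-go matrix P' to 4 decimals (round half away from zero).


13.5132

BᵀP = [15.5000 1.8750]
S = R + BᵀPB = [2] + [30.0625] = [32.0625]
BᵀPA = [42.7500 15.7500]
K = S⁻¹·BᵀPA = [1.3333 0.4912]
A−BK = [0.3333 0.5175; -1.3333 -3.7544]
AᵀP(A−BK) = [4.0000 2.0000; 2.0000 2.2632]
P' = Q + AᵀP(A−BK) = [9.0000 -1.0000; -1.0000 4.5132]
tr(P') = 13.5132


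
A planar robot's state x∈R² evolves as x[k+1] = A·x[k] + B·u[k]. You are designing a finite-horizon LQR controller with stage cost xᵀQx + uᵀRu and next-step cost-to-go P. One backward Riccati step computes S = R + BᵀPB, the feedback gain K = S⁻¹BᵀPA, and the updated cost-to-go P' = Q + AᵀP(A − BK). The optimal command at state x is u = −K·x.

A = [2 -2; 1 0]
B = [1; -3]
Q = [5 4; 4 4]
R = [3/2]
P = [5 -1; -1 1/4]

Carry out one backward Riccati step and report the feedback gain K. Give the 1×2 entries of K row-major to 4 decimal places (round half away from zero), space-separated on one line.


0.9661 -1.0847

BᵀP = [8.0000 -1.7500]
S = R + BᵀPB = [3/2] + [13.2500] = [14.7500]
BᵀPA = [14.2500 -16.0000]
K = S⁻¹·BᵀPA = [0.9661 -1.0847]
A−BK = [1.0339 -0.9153; 3.8983 -3.2542]
AᵀP(A−BK) = [2.4831 -2.5424; -2.5424 2.6441]
P' = Q + AᵀP(A−BK) = [7.4831 1.4576; 1.4576 6.6441]
tr(P') = 14.1271


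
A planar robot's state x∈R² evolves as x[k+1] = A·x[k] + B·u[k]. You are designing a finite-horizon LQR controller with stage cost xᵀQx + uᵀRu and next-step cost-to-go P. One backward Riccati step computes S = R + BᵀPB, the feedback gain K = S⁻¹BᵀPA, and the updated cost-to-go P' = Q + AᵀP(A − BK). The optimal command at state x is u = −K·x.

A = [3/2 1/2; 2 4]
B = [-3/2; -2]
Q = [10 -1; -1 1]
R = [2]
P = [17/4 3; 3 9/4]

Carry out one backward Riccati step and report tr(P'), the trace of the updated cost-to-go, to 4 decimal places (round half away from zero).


BᵀP = [-12.3750 -9.0000]
S = R + BᵀPB = [2] + [36.5625] = [38.5625]
BᵀPA = [-36.5625 -42.1875]
K = S⁻¹·BᵀPA = [-0.9481 -1.0940]
A−BK = [0.0778 -1.1410; 0.1037 1.8120]
AᵀP(A−BK) = [1.8963 2.1880; 2.1880 2.9092]
P' = Q + AᵀP(A−BK) = [11.8963 1.1880; 1.1880 3.9092]
tr(P') = 15.8055

15.8055


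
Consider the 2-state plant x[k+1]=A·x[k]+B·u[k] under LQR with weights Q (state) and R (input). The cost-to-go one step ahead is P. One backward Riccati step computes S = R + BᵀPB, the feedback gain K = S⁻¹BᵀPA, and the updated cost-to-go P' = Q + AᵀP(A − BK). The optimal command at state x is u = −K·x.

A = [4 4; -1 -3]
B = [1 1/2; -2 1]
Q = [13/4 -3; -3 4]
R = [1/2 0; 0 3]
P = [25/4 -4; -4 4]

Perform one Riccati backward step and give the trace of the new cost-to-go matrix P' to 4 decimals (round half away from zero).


25.3983

BᵀP = [14.2500 -12.0000; -0.8750 2.0000]
S = R + BᵀPB = [1/2 0; 0 3] + [38.2500 -4.8750; -4.8750 1.5625] = [38.7500 -4.8750; -4.8750 4.5625]
BᵀPA = [69.0000 93.0000; -5.5000 -9.5000]
K = S⁻¹·BᵀPA = [1.8820 2.4701; 0.8054 0.5571]
A−BK = [1.7153 1.2514; 1.9585 1.3831]
AᵀP(A−BK) = [10.5738 8.6281; 8.6281 7.5744]
P' = Q + AᵀP(A−BK) = [13.8238 5.6281; 5.6281 11.5744]
tr(P') = 25.3983


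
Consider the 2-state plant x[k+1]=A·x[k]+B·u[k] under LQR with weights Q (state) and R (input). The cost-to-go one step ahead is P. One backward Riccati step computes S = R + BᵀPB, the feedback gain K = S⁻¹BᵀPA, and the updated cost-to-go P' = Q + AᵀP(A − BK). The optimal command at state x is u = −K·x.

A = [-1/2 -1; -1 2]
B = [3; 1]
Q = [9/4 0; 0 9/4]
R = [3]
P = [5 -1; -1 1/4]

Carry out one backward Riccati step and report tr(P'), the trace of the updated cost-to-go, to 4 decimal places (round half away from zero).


5.5725

BᵀP = [14.0000 -2.7500]
S = R + BᵀPB = [3] + [39.2500] = [42.2500]
BᵀPA = [-4.2500 -19.5000]
K = S⁻¹·BᵀPA = [-0.1006 -0.4615]
A−BK = [-0.1982 0.3846; -0.8994 2.4615]
AᵀP(A−BK) = [0.0725 0.0385; 0.0385 1.0000]
P' = Q + AᵀP(A−BK) = [2.3225 0.0385; 0.0385 3.2500]
tr(P') = 5.5725


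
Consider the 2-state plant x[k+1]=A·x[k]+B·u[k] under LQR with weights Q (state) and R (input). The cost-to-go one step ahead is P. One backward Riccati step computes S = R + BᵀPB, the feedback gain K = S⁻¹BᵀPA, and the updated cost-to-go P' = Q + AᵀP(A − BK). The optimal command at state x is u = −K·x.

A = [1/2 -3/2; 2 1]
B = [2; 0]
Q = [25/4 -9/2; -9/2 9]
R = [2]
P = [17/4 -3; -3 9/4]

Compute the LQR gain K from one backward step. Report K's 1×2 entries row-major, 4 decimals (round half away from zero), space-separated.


BᵀP = [8.5000 -6.0000]
S = R + BᵀPB = [2] + [17.0000] = [19.0000]
BᵀPA = [-7.7500 -18.7500]
K = S⁻¹·BᵀPA = [-0.4079 -0.9868]
A−BK = [1.3158 0.4737; 2.0000 1.0000]
AᵀP(A−BK) = [0.9013 1.1645; 1.1645 2.3092]
P' = Q + AᵀP(A−BK) = [7.1513 -3.3355; -3.3355 11.3092]
tr(P') = 18.4605

-0.4079 -0.9868


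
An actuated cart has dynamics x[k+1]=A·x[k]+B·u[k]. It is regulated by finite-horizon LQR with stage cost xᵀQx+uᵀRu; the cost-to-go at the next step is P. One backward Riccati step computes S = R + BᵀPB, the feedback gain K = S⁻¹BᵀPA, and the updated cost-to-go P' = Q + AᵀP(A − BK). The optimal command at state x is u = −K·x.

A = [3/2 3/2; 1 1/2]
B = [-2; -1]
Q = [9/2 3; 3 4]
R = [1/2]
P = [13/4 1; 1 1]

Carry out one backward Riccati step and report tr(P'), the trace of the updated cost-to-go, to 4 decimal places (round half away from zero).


BᵀP = [-7.5000 -3.0000]
S = R + BᵀPB = [1/2] + [18.0000] = [18.5000]
BᵀPA = [-14.2500 -12.7500]
K = S⁻¹·BᵀPA = [-0.7703 -0.6892]
A−BK = [-0.0405 0.1216; 0.2297 -0.1892]
AᵀP(A−BK) = [0.3361 0.2416; 0.2416 0.2753]
P' = Q + AᵀP(A−BK) = [4.8361 3.2416; 3.2416 4.2753]
tr(P') = 9.1115

9.1115


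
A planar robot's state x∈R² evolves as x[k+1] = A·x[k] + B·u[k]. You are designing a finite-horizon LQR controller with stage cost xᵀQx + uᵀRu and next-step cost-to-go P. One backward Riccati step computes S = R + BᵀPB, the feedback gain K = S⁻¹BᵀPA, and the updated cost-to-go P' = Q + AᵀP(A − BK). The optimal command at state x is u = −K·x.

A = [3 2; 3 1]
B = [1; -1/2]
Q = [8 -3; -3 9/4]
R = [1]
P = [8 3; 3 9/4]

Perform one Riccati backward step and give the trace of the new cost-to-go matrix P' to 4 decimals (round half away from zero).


BᵀP = [6.5000 1.8750]
S = R + BᵀPB = [1] + [5.5625] = [6.5625]
BᵀPA = [25.1250 14.8750]
K = S⁻¹·BᵀPA = [3.8286 2.2667]
A−BK = [-0.8286 -0.2667; 4.9143 2.1333]
AᵀP(A−BK) = [50.0571 24.8000; 24.8000 12.5333]
P' = Q + AᵀP(A−BK) = [58.0571 21.8000; 21.8000 14.7833]
tr(P') = 72.8405

72.8405


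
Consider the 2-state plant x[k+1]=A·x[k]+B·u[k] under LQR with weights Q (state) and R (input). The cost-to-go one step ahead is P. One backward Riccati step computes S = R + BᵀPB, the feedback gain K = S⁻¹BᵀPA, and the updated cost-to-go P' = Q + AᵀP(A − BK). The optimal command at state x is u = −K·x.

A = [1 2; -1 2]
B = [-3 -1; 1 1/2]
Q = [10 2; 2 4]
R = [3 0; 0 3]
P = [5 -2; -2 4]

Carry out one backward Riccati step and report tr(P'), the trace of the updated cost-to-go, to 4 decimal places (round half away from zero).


BᵀP = [-17.0000 10.0000; -6.0000 4.0000]
S = R + BᵀPB = [3 0; 0 3] + [61.0000 22.0000; 22.0000 8.0000] = [64.0000 22.0000; 22.0000 11.0000]
BᵀPA = [-27.0000 -14.0000; -10.0000 -4.0000]
K = S⁻¹·BᵀPA = [-0.3500 -0.3000; -0.2091 0.2364]
A−BK = [-0.2591 1.3364; -0.5455 2.1818]
AᵀP(A−BK) = [1.4591 -3.7364; -3.7364 16.7455]
P' = Q + AᵀP(A−BK) = [11.4591 -1.7364; -1.7364 20.7455]
tr(P') = 32.2045

32.2045


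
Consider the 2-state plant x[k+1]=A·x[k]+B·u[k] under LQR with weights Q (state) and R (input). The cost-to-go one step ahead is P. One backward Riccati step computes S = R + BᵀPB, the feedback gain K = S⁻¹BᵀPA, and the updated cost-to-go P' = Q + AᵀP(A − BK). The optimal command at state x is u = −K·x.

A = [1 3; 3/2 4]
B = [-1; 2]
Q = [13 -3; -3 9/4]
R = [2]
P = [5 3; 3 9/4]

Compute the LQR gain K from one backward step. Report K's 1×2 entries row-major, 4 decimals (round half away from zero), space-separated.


BᵀP = [1.0000 1.5000]
S = R + BᵀPB = [2] + [2.0000] = [4.0000]
BᵀPA = [3.2500 9.0000]
K = S⁻¹·BᵀPA = [0.8125 2.2500]
A−BK = [1.8125 5.2500; -0.1250 -0.5000]
AᵀP(A−BK) = [16.4219 46.6875; 46.6875 132.7500]
P' = Q + AᵀP(A−BK) = [29.4219 43.6875; 43.6875 135.0000]
tr(P') = 164.4219

0.8125 2.2500


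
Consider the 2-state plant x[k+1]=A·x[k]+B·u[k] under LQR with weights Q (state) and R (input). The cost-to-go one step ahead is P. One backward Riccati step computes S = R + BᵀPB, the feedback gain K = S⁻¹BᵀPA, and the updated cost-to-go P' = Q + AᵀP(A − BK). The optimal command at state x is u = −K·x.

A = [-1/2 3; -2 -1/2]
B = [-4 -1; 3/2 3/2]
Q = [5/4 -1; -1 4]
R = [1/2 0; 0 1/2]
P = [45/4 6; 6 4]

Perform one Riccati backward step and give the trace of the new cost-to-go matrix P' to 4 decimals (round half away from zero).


7.3458

BᵀP = [-36.0000 -18.0000; -2.2500 0.0000]
S = R + BᵀPB = [1/2 0; 0 1/2] + [117.0000 9.0000; 9.0000 2.2500] = [117.5000 9.0000; 9.0000 2.7500]
BᵀPA = [54.0000 -99.0000; 1.1250 -6.7500]
K = S⁻¹·BᵀPA = [0.5715 -0.8735; -1.4613 0.4042]
A−BK = [0.3247 -0.0898; -0.6653 0.2039]
AᵀP(A−BK) = [1.5953 -0.6599; -0.6599 0.5005]
P' = Q + AᵀP(A−BK) = [2.8453 -1.6599; -1.6599 4.5005]
tr(P') = 7.3458


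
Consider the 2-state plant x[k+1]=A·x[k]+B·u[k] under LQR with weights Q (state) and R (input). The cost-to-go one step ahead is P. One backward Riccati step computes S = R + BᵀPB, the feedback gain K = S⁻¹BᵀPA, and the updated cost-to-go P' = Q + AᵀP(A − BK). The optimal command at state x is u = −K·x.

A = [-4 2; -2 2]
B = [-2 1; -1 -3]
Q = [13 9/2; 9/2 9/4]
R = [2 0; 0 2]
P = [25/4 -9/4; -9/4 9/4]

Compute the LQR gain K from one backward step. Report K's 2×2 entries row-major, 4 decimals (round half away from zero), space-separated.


1.7008 -0.9546 -0.1211 -0.1959

BᵀP = [-10.2500 2.2500; 13.0000 -9.0000]
S = R + BᵀPB = [2 0; 0 2] + [18.2500 -17.0000; -17.0000 40.0000] = [20.2500 -17.0000; -17.0000 42.0000]
BᵀPA = [36.5000 -16.0000; -34.0000 8.0000]
K = S⁻¹·BᵀPA = [1.7008 -0.9546; -0.1211 -0.1959]
A−BK = [-0.4773 0.2867; -0.6625 0.4577]
AᵀP(A−BK) = [6.8032 -3.8183; -3.8183 2.2939]
P' = Q + AᵀP(A−BK) = [19.8032 0.6817; 0.6817 4.5439]
tr(P') = 24.3471


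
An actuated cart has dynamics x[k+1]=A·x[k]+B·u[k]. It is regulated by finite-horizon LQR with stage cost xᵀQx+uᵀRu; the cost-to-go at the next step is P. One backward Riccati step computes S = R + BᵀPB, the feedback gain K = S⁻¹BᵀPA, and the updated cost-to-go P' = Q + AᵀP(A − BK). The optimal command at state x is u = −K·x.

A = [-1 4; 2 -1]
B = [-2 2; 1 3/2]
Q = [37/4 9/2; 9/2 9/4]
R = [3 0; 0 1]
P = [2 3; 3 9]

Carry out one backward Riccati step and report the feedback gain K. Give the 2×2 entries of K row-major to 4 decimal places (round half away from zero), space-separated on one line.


BᵀP = [-1.0000 3.0000; 8.5000 19.5000]
S = R + BᵀPB = [3 0; 0 1] + [5.0000 2.5000; 2.5000 46.2500] = [8.0000 2.5000; 2.5000 47.2500]
BᵀPA = [7.0000 -7.0000; 30.5000 14.5000]
K = S⁻¹·BᵀPA = [0.6846 -0.9872; 0.6093 0.3591]
A−BK = [-0.8494 1.3073; 0.4015 -0.5514]
AᵀP(A−BK) = [2.6247 -3.0424; -3.0424 4.8823]
P' = Q + AᵀP(A−BK) = [11.8747 1.4576; 1.4576 7.1323]
tr(P') = 19.0071

0.6846 -0.9872 0.6093 0.3591


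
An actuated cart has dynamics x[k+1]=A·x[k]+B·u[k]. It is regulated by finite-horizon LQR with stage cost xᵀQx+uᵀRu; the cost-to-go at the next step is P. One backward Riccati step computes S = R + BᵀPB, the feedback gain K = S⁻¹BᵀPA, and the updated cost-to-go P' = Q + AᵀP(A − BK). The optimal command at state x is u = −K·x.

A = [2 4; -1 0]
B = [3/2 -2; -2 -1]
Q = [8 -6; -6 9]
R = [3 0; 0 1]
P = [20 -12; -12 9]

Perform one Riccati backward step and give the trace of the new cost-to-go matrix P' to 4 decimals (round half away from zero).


22.3772

BᵀP = [54.0000 -36.0000; -28.0000 15.0000]
S = R + BᵀPB = [3 0; 0 1] + [153.0000 -72.0000; -72.0000 41.0000] = [156.0000 -72.0000; -72.0000 42.0000]
BᵀPA = [144.0000 216.0000; -71.0000 -112.0000]
K = S⁻¹·BᵀPA = [0.6842 0.7368; -0.5175 -1.4035]
A−BK = [-0.0614 0.0877; -0.1491 0.0702]
AᵀP(A−BK) = [1.7281 2.2456; 2.2456 3.6491]
P' = Q + AᵀP(A−BK) = [9.7281 -3.7544; -3.7544 12.6491]
tr(P') = 22.3772


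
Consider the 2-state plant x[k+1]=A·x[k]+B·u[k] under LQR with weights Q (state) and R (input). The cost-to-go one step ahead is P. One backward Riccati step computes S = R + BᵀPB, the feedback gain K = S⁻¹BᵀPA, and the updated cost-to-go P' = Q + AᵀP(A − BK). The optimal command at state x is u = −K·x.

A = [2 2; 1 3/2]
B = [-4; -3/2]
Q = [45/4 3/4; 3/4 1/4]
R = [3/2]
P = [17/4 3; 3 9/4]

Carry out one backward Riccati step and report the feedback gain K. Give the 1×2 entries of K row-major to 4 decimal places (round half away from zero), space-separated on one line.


-0.5280 -0.5975

BᵀP = [-21.5000 -15.3750]
S = R + BᵀPB = [3/2] + [109.0625] = [110.5625]
BᵀPA = [-58.3750 -66.0625]
K = S⁻¹·BᵀPA = [-0.5280 -0.5975]
A−BK = [-0.1119 -0.3901; 0.2080 0.6037]
AᵀP(A−BK) = [0.4291 0.4952; 0.4952 0.5893]
P' = Q + AᵀP(A−BK) = [11.6791 1.2452; 1.2452 0.8393]
tr(P') = 12.5184


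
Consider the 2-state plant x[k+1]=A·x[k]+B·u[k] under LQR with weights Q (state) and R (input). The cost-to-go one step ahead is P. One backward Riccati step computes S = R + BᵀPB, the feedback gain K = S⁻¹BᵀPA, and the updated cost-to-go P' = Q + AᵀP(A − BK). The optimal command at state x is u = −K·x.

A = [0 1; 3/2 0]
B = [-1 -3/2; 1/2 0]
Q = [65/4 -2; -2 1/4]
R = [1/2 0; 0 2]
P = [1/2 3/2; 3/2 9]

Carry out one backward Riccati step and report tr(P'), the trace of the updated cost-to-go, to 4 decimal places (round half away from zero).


23.5748

BᵀP = [0.2500 3.0000; -0.7500 -2.2500]
S = R + BᵀPB = [1/2 0; 0 2] + [1.2500 -0.3750; -0.3750 1.1250] = [1.7500 -0.3750; -0.3750 3.1250]
BᵀPA = [4.5000 0.2500; -3.3750 -0.7500]
K = S⁻¹·BᵀPA = [2.4018 0.0938; -0.7918 -0.2287]
A−BK = [1.2141 0.7507; 0.2991 -0.0469]
AᵀP(A−BK) = [6.7698 1.0557; 1.0557 0.3050]
P' = Q + AᵀP(A−BK) = [23.0198 -0.9443; -0.9443 0.5550]
tr(P') = 23.5748


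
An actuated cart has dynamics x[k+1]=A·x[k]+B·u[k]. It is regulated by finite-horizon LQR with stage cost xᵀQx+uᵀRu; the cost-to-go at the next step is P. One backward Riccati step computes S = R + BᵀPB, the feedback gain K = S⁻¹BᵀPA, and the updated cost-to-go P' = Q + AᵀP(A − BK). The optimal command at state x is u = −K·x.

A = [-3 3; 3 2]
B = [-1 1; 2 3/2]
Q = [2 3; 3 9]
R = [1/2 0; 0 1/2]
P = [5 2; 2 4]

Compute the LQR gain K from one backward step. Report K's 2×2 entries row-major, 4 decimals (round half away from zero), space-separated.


BᵀP = [-1.0000 6.0000; 8.0000 8.0000]
S = R + BᵀPB = [1/2 0; 0 1/2] + [13.0000 8.0000; 8.0000 20.0000] = [13.5000 8.0000; 8.0000 20.5000]
BᵀPA = [21.0000 9.0000; 0.0000 40.0000]
K = S⁻¹·BᵀPA = [2.0235 -0.6369; -0.7897 2.1998]
A−BK = [-0.1868 0.1633; 0.1375 -0.0259]
AᵀP(A−BK) = [2.5065 -1.6251; -1.6251 2.7415]
P' = Q + AᵀP(A−BK) = [4.5065 1.3749; 1.3749 11.7415]
tr(P') = 16.2479

2.0235 -0.6369 -0.7897 2.1998


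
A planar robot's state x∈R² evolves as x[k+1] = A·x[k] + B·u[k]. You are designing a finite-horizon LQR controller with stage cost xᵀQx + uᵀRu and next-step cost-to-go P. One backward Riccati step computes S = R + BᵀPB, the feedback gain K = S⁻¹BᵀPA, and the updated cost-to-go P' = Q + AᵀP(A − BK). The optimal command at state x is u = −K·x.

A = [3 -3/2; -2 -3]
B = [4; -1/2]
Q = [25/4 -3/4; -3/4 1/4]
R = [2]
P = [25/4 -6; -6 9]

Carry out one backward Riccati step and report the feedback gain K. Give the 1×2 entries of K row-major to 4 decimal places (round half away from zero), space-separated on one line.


BᵀP = [28.0000 -28.5000]
S = R + BᵀPB = [2] + [126.2500] = [128.2500]
BᵀPA = [141.0000 43.5000]
K = S⁻¹·BᵀPA = [1.0994 0.3392]
A−BK = [-1.3977 -2.8567; -1.4503 -2.8304]
AᵀP(A−BK) = [9.2325 14.0504; 14.0504 26.3081]
P' = Q + AᵀP(A−BK) = [15.4825 13.3004; 13.3004 26.5581]
tr(P') = 42.0406

1.0994 0.3392


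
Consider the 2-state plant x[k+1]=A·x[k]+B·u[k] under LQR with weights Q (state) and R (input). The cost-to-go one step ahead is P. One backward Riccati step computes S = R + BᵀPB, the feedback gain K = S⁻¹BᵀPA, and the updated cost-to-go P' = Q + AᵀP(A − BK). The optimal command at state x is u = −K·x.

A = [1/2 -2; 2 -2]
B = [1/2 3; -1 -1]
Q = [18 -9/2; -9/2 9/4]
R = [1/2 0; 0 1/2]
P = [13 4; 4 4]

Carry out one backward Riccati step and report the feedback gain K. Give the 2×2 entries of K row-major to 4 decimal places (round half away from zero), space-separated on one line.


BᵀP = [2.5000 -2.0000; 35.0000 8.0000]
S = R + BᵀPB = [1/2 0; 0 1/2] + [3.2500 9.5000; 9.5000 97.0000] = [3.7500 9.5000; 9.5000 97.5000]
BᵀPA = [-2.7500 -1.0000; 33.5000 -86.0000]
K = S⁻¹·BᵀPA = [-2.1294 2.6128; 0.5511 -1.1366]
A−BK = [-0.0885 0.1035; 0.4217 -0.5238]
AᵀP(A−BK) = [2.9335 -3.7376; -3.7376 4.8625]
P' = Q + AᵀP(A−BK) = [20.9335 -8.2376; -8.2376 7.1125]
tr(P') = 28.0460

-2.1294 2.6128 0.5511 -1.1366


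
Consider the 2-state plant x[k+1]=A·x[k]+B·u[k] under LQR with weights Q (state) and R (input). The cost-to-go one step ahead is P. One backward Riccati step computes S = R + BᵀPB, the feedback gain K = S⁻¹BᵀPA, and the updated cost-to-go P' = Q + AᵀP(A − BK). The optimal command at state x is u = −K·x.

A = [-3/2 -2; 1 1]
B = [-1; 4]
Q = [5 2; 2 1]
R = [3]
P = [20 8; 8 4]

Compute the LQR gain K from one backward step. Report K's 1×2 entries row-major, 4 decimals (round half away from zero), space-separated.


-0.4348 -0.6957

BᵀP = [12.0000 8.0000]
S = R + BᵀPB = [3] + [20.0000] = [23.0000]
BᵀPA = [-10.0000 -16.0000]
K = S⁻¹·BᵀPA = [-0.4348 -0.6957]
A−BK = [-1.9348 -2.6957; 2.7391 3.7826]
AᵀP(A−BK) = [20.6522 29.0435; 29.0435 40.8696]
P' = Q + AᵀP(A−BK) = [25.6522 31.0435; 31.0435 41.8696]
tr(P') = 67.5217


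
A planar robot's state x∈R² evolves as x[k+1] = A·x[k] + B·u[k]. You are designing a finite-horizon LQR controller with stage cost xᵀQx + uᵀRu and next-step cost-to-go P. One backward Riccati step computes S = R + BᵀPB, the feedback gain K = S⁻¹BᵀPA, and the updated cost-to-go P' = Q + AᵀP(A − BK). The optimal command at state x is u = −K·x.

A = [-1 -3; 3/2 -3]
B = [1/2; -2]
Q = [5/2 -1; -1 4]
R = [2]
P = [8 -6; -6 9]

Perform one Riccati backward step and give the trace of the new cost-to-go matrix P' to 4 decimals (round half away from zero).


50.0337

BᵀP = [16.0000 -21.0000]
S = R + BᵀPB = [2] + [50.0000] = [52.0000]
BᵀPA = [-47.5000 15.0000]
K = S⁻¹·BᵀPA = [-0.9135 0.2885]
A−BK = [-0.5433 -3.1442; -0.3269 -2.4231]
AᵀP(A−BK) = [2.8606 6.2019; 6.2019 40.6731]
P' = Q + AᵀP(A−BK) = [5.3606 5.2019; 5.2019 44.6731]
tr(P') = 50.0337


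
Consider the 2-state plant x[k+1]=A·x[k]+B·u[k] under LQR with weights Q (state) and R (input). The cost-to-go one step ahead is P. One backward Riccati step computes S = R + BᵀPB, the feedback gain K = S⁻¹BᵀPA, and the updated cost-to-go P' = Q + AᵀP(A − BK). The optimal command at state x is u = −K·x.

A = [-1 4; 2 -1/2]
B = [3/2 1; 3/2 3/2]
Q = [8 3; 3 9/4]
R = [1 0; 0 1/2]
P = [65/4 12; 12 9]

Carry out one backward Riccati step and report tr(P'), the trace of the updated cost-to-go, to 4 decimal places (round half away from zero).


12.6091

BᵀP = [42.3750 31.5000; 34.2500 25.5000]
S = R + BᵀPB = [1 0; 0 1/2] + [110.8125 89.6250; 89.6250 72.5000] = [111.8125 89.6250; 89.6250 73.0000]
BᵀPA = [20.6250 153.7500; 16.7500 124.2500]
K = S⁻¹·BᵀPA = [0.0340 0.6774; 0.1877 0.8703]
A−BK = [-1.2387 2.1135; 1.6674 -2.8217]
AᵀP(A−BK) = [0.4046 -0.5503; -0.5503 1.9545]
P' = Q + AᵀP(A−BK) = [8.4046 2.4497; 2.4497 4.2045]
tr(P') = 12.6091


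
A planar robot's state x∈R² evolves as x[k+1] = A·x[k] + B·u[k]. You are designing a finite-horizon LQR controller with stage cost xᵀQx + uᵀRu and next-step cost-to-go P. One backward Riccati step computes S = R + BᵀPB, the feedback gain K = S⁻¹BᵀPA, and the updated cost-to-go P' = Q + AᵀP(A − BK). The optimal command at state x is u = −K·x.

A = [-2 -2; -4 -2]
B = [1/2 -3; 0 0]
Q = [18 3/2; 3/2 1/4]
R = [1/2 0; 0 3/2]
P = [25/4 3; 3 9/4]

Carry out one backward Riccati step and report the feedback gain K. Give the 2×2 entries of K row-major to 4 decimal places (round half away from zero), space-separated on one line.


BᵀP = [3.1250 1.5000; -18.7500 -9.0000]
S = R + BᵀPB = [1/2 0; 0 3/2] + [1.5625 -9.3750; -9.3750 56.2500] = [2.0625 -9.3750; -9.3750 57.7500]
BᵀPA = [-12.2500 -9.2500; 73.5000 55.5000]
K = S⁻¹·BᵀPA = [-0.5886 -0.4444; 1.1772 0.8889]
A−BK = [1.8258 0.8889; -4.0000 -2.0000]
AᵀP(A−BK) = [15.2673 8.2222; 8.2222 4.5556]
P' = Q + AᵀP(A−BK) = [33.2673 9.7222; 9.7222 4.8056]
tr(P') = 38.0728

-0.5886 -0.4444 1.1772 0.8889


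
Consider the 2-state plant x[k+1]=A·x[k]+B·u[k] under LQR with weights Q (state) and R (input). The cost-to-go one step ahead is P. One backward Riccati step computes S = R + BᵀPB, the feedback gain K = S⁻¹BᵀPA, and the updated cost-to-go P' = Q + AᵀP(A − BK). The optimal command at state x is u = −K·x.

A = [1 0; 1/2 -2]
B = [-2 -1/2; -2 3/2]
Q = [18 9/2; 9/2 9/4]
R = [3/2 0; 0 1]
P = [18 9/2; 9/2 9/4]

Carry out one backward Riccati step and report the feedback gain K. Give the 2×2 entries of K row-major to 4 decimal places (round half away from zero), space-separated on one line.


-0.4332 0.2418 -0.1870 -0.7328

BᵀP = [-45.0000 -13.5000; -2.2500 1.1250]
S = R + BᵀPB = [3/2 0; 0 1] + [117.0000 2.2500; 2.2500 2.8125] = [118.5000 2.2500; 2.2500 3.8125]
BᵀPA = [-51.7500 27.0000; -1.6875 -2.2500]
K = S⁻¹·BᵀPA = [-0.4332 0.2418; -0.1870 -0.7328]
A−BK = [0.0402 0.1171; -0.0858 -0.4172]
AᵀP(A−BK) = [0.3310 0.0246; 0.0246 0.8235]
P' = Q + AᵀP(A−BK) = [18.3310 4.5246; 4.5246 3.0735]
tr(P') = 21.4045


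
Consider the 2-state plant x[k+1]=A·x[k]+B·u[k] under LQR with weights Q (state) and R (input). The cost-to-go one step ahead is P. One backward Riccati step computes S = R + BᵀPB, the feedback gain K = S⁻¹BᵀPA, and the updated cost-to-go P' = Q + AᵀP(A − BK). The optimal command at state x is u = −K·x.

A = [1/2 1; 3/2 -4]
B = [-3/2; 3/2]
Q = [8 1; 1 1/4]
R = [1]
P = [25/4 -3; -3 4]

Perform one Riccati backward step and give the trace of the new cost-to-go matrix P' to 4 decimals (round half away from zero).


BᵀP = [-13.8750 10.5000]
S = R + BᵀPB = [1] + [36.5625] = [37.5625]
BᵀPA = [8.8125 -55.8750]
K = S⁻¹·BᵀPA = [0.2346 -1.4875]
A−BK = [0.8519 -1.2313; 1.1481 -1.7687]
AᵀP(A−BK) = [3.9950 -6.2662; -6.2662 11.1348]
P' = Q + AᵀP(A−BK) = [11.9950 -5.2662; -5.2662 11.3848]
tr(P') = 23.3798

23.3798


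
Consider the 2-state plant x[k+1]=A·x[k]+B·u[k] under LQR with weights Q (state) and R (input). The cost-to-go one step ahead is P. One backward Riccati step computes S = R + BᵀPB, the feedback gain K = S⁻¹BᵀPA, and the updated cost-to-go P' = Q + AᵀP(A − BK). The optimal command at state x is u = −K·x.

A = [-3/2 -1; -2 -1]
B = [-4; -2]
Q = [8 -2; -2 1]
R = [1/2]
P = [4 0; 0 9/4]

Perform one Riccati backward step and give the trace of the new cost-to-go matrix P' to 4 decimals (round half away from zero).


BᵀP = [-16.0000 -4.5000]
S = R + BᵀPB = [1/2] + [73.0000] = [73.5000]
BᵀPA = [33.0000 20.5000]
K = S⁻¹·BᵀPA = [0.4490 0.2789]
A−BK = [0.2959 0.1156; -1.1020 -0.4422]
AᵀP(A−BK) = [3.1837 1.2959; 1.2959 0.5323]
P' = Q + AᵀP(A−BK) = [11.1837 -0.7041; -0.7041 1.5323]
tr(P') = 12.7160

12.7160


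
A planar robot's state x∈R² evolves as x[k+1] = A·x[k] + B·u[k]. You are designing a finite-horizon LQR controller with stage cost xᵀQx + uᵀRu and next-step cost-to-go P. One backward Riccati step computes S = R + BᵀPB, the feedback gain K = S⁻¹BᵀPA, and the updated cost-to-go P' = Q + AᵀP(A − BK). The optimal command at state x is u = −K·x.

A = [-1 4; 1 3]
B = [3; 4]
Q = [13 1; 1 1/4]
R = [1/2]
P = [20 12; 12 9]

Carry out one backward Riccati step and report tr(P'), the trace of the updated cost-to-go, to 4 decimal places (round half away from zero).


19.5765

BᵀP = [108.0000 72.0000]
S = R + BᵀPB = [1/2] + [612.0000] = [612.5000]
BᵀPA = [-36.0000 648.0000]
K = S⁻¹·BᵀPA = [-0.0588 1.0580]
A−BK = [-0.8237 0.8261; 1.2351 -1.2318]
AᵀP(A−BK) = [2.8841 -2.9135; -2.9135 3.4424]
P' = Q + AᵀP(A−BK) = [15.8841 -1.9135; -1.9135 3.6924]
tr(P') = 19.5765


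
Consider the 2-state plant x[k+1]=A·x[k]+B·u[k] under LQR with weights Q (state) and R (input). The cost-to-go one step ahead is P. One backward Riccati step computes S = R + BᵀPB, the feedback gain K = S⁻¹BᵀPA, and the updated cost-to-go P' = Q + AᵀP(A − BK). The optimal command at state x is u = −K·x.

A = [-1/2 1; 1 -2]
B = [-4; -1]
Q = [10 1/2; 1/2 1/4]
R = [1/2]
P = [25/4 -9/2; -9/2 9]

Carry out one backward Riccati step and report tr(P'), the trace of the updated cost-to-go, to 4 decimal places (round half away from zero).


BᵀP = [-20.5000 9.0000]
S = R + BᵀPB = [1/2] + [73.0000] = [73.5000]
BᵀPA = [19.2500 -38.5000]
K = S⁻¹·BᵀPA = [0.2619 -0.5238]
A−BK = [0.5476 -1.0952; 1.2619 -2.5238]
AᵀP(A−BK) = [10.0208 -20.0417; -20.0417 40.0833]
P' = Q + AᵀP(A−BK) = [20.0208 -19.5417; -19.5417 40.3333]
tr(P') = 60.3542

60.3542


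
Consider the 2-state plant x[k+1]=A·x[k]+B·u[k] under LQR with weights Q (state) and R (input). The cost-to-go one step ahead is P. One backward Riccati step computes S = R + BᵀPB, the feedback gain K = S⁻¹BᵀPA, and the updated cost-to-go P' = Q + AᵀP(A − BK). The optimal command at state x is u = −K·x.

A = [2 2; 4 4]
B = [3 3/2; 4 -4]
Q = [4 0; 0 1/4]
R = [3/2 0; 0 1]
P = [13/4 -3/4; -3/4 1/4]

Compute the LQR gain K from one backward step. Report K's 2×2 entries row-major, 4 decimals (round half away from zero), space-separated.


0.5576 0.5576 -0.0556 -0.0556

BᵀP = [6.7500 -1.2500; 7.8750 -2.1250]
S = R + BᵀPB = [3/2 0; 0 1] + [15.2500 15.1250; 15.1250 20.3125] = [16.7500 15.1250; 15.1250 21.3125]
BᵀPA = [8.5000 8.5000; 7.2500 7.2500]
K = S⁻¹·BᵀPA = [0.5576 0.5576; -0.0556 -0.0556]
A−BK = [0.4104 0.4104; 1.5472 1.5472]
AᵀP(A−BK) = [0.6629 0.6629; 0.6629 0.6629]
P' = Q + AᵀP(A−BK) = [4.6629 0.6629; 0.6629 0.9129]
tr(P') = 5.5759


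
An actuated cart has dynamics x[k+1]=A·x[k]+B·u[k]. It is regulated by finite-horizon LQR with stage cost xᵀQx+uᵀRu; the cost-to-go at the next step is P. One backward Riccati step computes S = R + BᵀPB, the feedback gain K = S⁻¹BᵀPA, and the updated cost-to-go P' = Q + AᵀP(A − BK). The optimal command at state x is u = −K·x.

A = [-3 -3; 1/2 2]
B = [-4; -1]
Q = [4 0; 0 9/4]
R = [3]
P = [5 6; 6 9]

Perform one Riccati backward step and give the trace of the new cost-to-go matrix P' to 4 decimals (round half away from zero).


BᵀP = [-26.0000 -33.0000]
S = R + BᵀPB = [3] + [137.0000] = [140.0000]
BᵀPA = [61.5000 12.0000]
K = S⁻¹·BᵀPA = [0.4393 0.0857]
A−BK = [-1.2429 -2.6571; 0.9393 2.0857]
AᵀP(A−BK) = [2.2339 3.7286; 3.7286 7.9714]
P' = Q + AᵀP(A−BK) = [6.2339 3.7286; 3.7286 10.2214]
tr(P') = 16.4554

16.4554


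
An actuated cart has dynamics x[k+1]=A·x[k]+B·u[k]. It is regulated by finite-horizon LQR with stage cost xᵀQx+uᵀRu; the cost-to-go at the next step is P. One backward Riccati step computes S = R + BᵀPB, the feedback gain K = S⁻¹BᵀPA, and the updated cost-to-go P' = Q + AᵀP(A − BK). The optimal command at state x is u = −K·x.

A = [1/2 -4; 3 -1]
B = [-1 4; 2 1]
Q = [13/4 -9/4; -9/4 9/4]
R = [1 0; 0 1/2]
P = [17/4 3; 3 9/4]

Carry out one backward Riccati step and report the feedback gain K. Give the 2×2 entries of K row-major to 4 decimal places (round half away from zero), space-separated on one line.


0.4322 -0.0302 0.5180 -0.9920

BᵀP = [1.7500 1.5000; 20.0000 14.2500]
S = R + BᵀPB = [1 0; 0 1/2] + [1.2500 8.5000; 8.5000 94.2500] = [2.2500 8.5000; 8.5000 94.7500]
BᵀPA = [5.3750 -8.5000; 52.7500 -94.2500]
K = S⁻¹·BᵀPA = [0.4322 -0.0302; 0.5180 -0.9920]
A−BK = [-1.1397 -0.0621; 1.6177 0.0523]
AᵀP(A−BK) = [0.6673 -0.2590; -0.2590 0.4960]
P' = Q + AᵀP(A−BK) = [3.9173 -2.5090; -2.5090 2.7460]
tr(P') = 6.6633


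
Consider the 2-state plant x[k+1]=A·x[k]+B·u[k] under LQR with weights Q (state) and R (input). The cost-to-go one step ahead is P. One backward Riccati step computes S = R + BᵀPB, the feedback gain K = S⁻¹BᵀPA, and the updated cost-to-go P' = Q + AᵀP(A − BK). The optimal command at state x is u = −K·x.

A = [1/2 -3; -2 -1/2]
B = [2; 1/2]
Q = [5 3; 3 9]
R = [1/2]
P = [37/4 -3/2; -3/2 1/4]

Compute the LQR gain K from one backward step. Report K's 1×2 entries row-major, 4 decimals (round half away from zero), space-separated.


0.4231 -1.4991

BᵀP = [17.7500 -2.8750]
S = R + BᵀPB = [1/2] + [34.0625] = [34.5625]
BᵀPA = [14.6250 -51.8125]
K = S⁻¹·BᵀPA = [0.4231 -1.4991]
A−BK = [-0.3463 -0.0018; -2.2116 0.2495]
AᵀP(A−BK) = [0.1240 -0.3257; -0.3257 1.1406]
P' = Q + AᵀP(A−BK) = [5.1240 2.6743; 2.6743 10.1406]
tr(P') = 15.2646


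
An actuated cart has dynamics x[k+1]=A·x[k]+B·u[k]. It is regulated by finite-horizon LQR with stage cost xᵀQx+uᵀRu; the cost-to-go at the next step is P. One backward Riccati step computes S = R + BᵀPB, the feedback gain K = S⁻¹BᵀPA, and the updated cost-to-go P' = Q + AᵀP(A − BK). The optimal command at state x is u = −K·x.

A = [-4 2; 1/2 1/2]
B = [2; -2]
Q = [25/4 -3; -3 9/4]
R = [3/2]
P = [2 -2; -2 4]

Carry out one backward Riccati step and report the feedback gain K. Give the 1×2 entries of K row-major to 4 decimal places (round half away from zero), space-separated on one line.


BᵀP = [8.0000 -12.0000]
S = R + BᵀPB = [3/2] + [40.0000] = [41.5000]
BᵀPA = [-38.0000 10.0000]
K = S⁻¹·BᵀPA = [-0.9157 0.2410]
A−BK = [-2.1687 1.5181; -1.3313 0.9819]
AᵀP(A−BK) = [6.2048 -3.8434; -3.8434 2.5904]
P' = Q + AᵀP(A−BK) = [12.4548 -6.8434; -6.8434 4.8404]
tr(P') = 17.2952

-0.9157 0.2410


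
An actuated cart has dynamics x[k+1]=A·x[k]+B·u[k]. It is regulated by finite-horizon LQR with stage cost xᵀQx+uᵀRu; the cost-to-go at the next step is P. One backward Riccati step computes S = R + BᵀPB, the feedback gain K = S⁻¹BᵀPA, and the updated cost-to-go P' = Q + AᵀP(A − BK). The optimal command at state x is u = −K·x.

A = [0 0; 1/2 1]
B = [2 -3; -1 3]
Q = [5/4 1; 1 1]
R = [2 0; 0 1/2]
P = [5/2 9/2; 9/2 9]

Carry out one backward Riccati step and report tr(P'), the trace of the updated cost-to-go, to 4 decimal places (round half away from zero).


3.2612

BᵀP = [0.5000 0.0000; 6.0000 13.5000]
S = R + BᵀPB = [2 0; 0 1/2] + [1.0000 -1.5000; -1.5000 22.5000] = [3.0000 -1.5000; -1.5000 23.0000]
BᵀPA = [0.0000 0.0000; 6.7500 13.5000]
K = S⁻¹·BᵀPA = [0.1517 0.3034; 0.3034 0.6067]
A−BK = [0.6067 1.2135; -0.2584 -0.5169]
AᵀP(A−BK) = [0.2022 0.4045; 0.4045 0.8090]
P' = Q + AᵀP(A−BK) = [1.4522 1.4045; 1.4045 1.8090]
tr(P') = 3.2612


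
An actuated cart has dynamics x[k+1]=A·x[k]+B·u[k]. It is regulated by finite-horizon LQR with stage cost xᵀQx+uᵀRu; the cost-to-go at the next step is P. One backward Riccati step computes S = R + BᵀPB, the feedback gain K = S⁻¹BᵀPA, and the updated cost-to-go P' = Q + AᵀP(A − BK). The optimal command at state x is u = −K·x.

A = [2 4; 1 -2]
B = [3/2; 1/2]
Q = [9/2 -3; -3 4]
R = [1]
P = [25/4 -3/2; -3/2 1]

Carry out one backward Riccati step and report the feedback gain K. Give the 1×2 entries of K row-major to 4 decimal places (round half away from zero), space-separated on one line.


BᵀP = [8.6250 -1.7500]
S = R + BᵀPB = [1] + [12.0625] = [13.0625]
BᵀPA = [15.5000 38.0000]
K = S⁻¹·BᵀPA = [1.1866 2.9091]
A−BK = [0.2201 -0.3636; 0.4067 -3.4545]
AᵀP(A−BK) = [1.6077 2.9091; 2.9091 17.4545]
P' = Q + AᵀP(A−BK) = [6.1077 -0.0909; -0.0909 21.4545]
tr(P') = 27.5622

1.1866 2.9091


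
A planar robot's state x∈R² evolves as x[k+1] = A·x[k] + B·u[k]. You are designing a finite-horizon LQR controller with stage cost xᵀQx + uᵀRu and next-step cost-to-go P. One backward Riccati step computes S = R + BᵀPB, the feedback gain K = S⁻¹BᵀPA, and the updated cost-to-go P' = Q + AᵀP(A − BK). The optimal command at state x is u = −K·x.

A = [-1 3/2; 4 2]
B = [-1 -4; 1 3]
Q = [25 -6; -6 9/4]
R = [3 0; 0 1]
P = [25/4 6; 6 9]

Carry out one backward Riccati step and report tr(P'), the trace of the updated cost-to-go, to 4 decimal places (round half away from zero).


BᵀP = [-0.2500 3.0000; -7.0000 3.0000]
S = R + BᵀPB = [3 0; 0 1] + [3.2500 10.0000; 10.0000 37.0000] = [6.2500 10.0000; 10.0000 38.0000]
BᵀPA = [12.2500 5.6250; 19.0000 -4.5000]
K = S⁻¹·BᵀPA = [2.0036 1.8818; -0.0273 -0.6136]
A−BK = [0.8945 0.9273; 2.0782 1.9591]
AᵀP(A−BK) = [78.2236 75.2318; 75.2318 72.7159]
P' = Q + AᵀP(A−BK) = [103.2236 69.2318; 69.2318 74.9659]
tr(P') = 178.1895

178.1895


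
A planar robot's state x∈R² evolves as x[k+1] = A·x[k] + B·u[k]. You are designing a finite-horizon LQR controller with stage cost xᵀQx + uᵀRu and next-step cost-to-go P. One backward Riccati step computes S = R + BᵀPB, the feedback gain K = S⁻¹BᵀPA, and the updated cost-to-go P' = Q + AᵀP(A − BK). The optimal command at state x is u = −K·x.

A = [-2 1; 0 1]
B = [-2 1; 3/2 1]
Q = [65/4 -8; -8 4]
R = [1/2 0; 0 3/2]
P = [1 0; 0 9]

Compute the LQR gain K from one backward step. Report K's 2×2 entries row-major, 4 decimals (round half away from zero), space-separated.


BᵀP = [-2.0000 13.5000; 1.0000 9.0000]
S = R + BᵀPB = [1/2 0; 0 3/2] + [24.2500 11.5000; 11.5000 10.0000] = [24.7500 11.5000; 11.5000 11.5000]
BᵀPA = [4.0000 11.5000; -2.0000 10.0000]
K = S⁻¹·BᵀPA = [0.4528 0.1132; -0.6267 0.7564]
A−BK = [-0.4676 0.4701; -0.0525 0.0738]
AᵀP(A−BK) = [0.9352 -0.9401; -0.9401 1.1345]
P' = Q + AᵀP(A−BK) = [17.1852 -8.9401; -8.9401 5.1345]
tr(P') = 22.3197

0.4528 0.1132 -0.6267 0.7564


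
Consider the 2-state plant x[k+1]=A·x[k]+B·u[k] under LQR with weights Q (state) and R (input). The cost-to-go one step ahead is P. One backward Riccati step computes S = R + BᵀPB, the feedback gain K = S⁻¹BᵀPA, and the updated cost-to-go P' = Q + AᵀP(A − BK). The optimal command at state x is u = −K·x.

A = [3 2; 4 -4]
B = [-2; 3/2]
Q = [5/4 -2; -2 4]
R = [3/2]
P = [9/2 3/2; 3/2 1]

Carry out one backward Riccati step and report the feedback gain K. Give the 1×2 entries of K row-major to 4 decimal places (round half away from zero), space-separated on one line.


BᵀP = [-6.7500 -1.5000]
S = R + BᵀPB = [3/2] + [11.2500] = [12.7500]
BᵀPA = [-26.2500 -7.5000]
K = S⁻¹·BᵀPA = [-2.0588 -0.5882]
A−BK = [-1.1176 0.8235; 7.0882 -3.1176]
AᵀP(A−BK) = [38.4559 -10.4412; -10.4412 5.5882]
P' = Q + AᵀP(A−BK) = [39.7059 -12.4412; -12.4412 9.5882]
tr(P') = 49.2941

-2.0588 -0.5882


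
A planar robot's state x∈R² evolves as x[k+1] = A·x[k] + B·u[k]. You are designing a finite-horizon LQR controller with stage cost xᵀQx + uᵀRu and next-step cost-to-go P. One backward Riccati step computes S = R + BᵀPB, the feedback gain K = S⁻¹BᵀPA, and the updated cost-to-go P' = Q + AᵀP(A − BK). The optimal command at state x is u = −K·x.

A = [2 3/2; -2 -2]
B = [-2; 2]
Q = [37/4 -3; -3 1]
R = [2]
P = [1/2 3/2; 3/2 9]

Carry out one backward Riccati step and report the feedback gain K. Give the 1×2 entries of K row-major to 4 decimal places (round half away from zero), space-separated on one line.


BᵀP = [2.0000 15.0000]
S = R + BᵀPB = [2] + [26.0000] = [28.0000]
BᵀPA = [-26.0000 -27.0000]
K = S⁻¹·BᵀPA = [-0.9286 -0.9643]
A−BK = [0.1429 -0.4286; -0.1429 -0.0714]
AᵀP(A−BK) = [1.8571 1.9286; 1.9286 2.0893]
P' = Q + AᵀP(A−BK) = [11.1071 -1.0714; -1.0714 3.0893]
tr(P') = 14.1964

-0.9286 -0.9643


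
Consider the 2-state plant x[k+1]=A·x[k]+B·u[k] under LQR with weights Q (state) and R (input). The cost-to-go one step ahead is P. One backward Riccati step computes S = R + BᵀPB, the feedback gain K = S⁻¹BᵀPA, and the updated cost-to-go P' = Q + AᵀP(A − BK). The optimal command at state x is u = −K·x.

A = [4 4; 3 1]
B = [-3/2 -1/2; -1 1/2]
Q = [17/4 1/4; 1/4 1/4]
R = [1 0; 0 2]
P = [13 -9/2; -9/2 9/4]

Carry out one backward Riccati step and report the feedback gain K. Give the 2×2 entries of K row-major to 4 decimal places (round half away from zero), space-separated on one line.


-2.2774 -2.3935 -0.3312 -1.0280

BᵀP = [-15.0000 4.5000; -8.7500 3.3750]
S = R + BᵀPB = [1 0; 0 2] + [18.0000 9.7500; 9.7500 6.0625] = [19.0000 9.7500; 9.7500 8.0625]
BᵀPA = [-46.5000 -55.5000; -24.8750 -31.6250]
K = S⁻¹·BᵀPA = [-2.2774 -2.3935; -0.3312 -1.0280]
A−BK = [0.4183 -0.1043; 0.8882 -0.8796]
AᵀP(A−BK) = [6.1118 5.8796; 5.8796 8.8989]
P' = Q + AᵀP(A−BK) = [10.3618 6.1296; 6.1296 9.1489]
tr(P') = 19.5108


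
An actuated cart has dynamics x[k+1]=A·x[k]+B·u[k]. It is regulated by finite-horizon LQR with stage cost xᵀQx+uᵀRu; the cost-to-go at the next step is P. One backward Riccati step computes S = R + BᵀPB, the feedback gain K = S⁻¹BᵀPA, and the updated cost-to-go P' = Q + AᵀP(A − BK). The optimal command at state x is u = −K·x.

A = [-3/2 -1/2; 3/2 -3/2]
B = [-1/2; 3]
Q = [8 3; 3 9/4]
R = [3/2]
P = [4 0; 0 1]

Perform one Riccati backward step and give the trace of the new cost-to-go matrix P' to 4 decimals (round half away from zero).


18.7935

BᵀP = [-2.0000 3.0000]
S = R + BᵀPB = [3/2] + [10.0000] = [11.5000]
BᵀPA = [7.5000 -3.5000]
K = S⁻¹·BᵀPA = [0.6522 -0.3043]
A−BK = [-1.1739 -0.6522; -0.4565 -0.5870]
AᵀP(A−BK) = [6.3587 3.0326; 3.0326 2.1848]
P' = Q + AᵀP(A−BK) = [14.3587 6.0326; 6.0326 4.4348]
tr(P') = 18.7935


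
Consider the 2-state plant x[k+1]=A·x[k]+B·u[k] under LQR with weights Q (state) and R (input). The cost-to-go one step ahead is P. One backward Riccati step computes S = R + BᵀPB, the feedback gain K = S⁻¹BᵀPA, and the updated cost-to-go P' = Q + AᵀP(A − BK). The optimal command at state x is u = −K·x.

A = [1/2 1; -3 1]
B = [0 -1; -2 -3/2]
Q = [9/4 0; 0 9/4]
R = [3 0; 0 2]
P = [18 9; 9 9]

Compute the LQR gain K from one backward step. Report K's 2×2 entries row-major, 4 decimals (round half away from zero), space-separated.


BᵀP = [-18.0000 -18.0000; -31.5000 -22.5000]
S = R + BᵀPB = [3 0; 0 2] + [36.0000 45.0000; 45.0000 65.2500] = [39.0000 45.0000; 45.0000 67.2500]
BᵀPA = [45.0000 -36.0000; 51.7500 -54.0000]
K = S⁻¹·BᵀPA = [1.1669 0.0151; -0.0113 -0.8130]
A−BK = [0.4887 0.1870; -0.6832 -0.1895]
AᵀP(A−BK) = [6.5750 0.8977; 0.8977 1.6374]
P' = Q + AᵀP(A−BK) = [8.8250 0.8977; 0.8977 3.8874]
tr(P') = 12.7124

1.1669 0.0151 -0.0113 -0.8130
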